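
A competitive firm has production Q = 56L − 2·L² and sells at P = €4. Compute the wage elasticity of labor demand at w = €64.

From P·MP_L = w with MP_L = 56 − 4L, labor demand is L(w) = (56 − w/4)/4.
dL/dw = −1/(16) = -0.0625.
At w = 64, L = 10, so ε = (dL/dw)·(w/L) = (-0.0625)·(64/10) = -0.4.

ε = -0.4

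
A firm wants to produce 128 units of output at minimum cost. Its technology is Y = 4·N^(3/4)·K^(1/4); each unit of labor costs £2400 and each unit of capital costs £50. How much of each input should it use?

N* = 16, K* = 256

Cost minimization requires the marginal rate of technical substitution to equal the input-price ratio: MP_N/MP_K = w/r.
Here MP_N/MP_K = (3/4)·(K/N)/(1/4) = 3·(K/N). Setting this equal to 2400/50 = 48 gives K = 16N.
Substituting into Y = 128: 4·N^(3/4)·(16N)^(1/4) = 128.
Solving, N = 16 and K = 256.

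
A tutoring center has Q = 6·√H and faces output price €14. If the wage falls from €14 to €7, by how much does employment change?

ΔH = 27

From P·MP_H = w with MP_H = 3·H^(-1/2), the labor demand is H(w) = (42/w)^(2).
At w = 14: H = 9. At w = 7: H = 36.
ΔH = 36 − 9 = 27.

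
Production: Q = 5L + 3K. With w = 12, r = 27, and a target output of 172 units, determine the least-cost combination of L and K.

The inputs are perfect substitutes, so the firm uses whichever has the lower cost per unit of output.
Cost per unit of output via L is w/5 = 2.4; via K it is r/3 = 9. L is cheaper.
Producing Q = 172 with L alone: L = 34.4, K = 0.

L* = 34.4, K* = 0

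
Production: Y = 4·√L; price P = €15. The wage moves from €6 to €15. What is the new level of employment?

L* = 4

From P·MP_L = w with MP_L = 2·L^(-1/2), the labor demand is L(w) = (30/w)^(2).
At w = 6: L = 25. At w = 15: L = 4.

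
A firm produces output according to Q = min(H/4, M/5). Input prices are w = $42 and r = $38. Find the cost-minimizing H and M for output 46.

H* = 184, M* = 230

With a fixed-proportions technology, the cost-minimizing bundle uses no slack in either input: H/4 = M/5 = Q.
So H = 4·46 = 184 and M = 5·46 = 230.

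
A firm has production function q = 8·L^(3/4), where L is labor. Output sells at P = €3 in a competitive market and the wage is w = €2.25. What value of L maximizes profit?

L* = 4096

MP_L = (3/4)·8·L^(-1/4) = 6·L^(-1/4).
Profit maximization for a price taker requires P·MP_L = w: 3·6·L^(-1/4) = 2.25.
So L^(-1/4) = 0.125, which gives L = 4096.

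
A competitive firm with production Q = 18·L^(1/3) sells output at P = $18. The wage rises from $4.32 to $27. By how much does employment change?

From P·MP_L = w with MP_L = 6·L^(-2/3), the labor demand is L(w) = (108/w)^(3/2).
At w = 4.32: L = 125. At w = 27: L = 8.
ΔL = 8 − 125 = -117.

ΔL = -117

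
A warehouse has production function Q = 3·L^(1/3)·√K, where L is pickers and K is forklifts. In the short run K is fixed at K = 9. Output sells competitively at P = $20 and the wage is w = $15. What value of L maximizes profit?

With K = 9, MP_L = (1/3)·3·L^(-2/3)·9^(1/2) = 3·L^(-2/3).
Profit maximization for a price taker requires P·MP_L = w: 20·3·L^(-2/3) = 15.
So L^(-2/3) = 0.25, which gives L = 8.

L* = 8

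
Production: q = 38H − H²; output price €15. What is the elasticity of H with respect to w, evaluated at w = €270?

ε = -0.9

From P·MP_H = w with MP_H = 38 − 2H, labor demand is H(w) = (38 − w/15)/2.
dH/dw = −1/(30) = -1/30.
At w = 270, H = 10, so ε = (dH/dw)·(w/H) = (-1/30)·(270/10) = -0.9.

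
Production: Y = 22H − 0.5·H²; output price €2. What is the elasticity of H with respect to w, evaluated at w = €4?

ε = -0.1

From P·MP_H = w with MP_H = 22 − H, labor demand is H(w) = 22 − w/2.
dH/dw = −1/(2) = -0.5.
At w = 4, H = 20, so ε = (dH/dw)·(w/H) = (-0.5)·(4/20) = -0.1.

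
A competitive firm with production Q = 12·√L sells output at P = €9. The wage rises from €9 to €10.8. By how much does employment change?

ΔL = -11

From P·MP_L = w with MP_L = 6·L^(-1/2), the labor demand is L(w) = (54/w)^(2).
At w = 9: L = 36. At w = 10.8: L = 25.
ΔL = 25 − 36 = -11.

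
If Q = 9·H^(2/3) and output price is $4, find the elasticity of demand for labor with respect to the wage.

ε = -3

MP_H = (2/3)·9·H^(-1/3), so P·MP_H = w gives 24·H^(-1/3) = w.
Solving, H(w) = (24/w)^(3). This is a constant-elasticity form: H ∝ w^(−3), so ε = −3.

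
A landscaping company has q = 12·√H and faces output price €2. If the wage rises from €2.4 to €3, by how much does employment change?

From P·MP_H = w with MP_H = 6·H^(-1/2), the labor demand is H(w) = (12/w)^(2).
At w = 2.4: H = 25. At w = 3: H = 16.
ΔH = 16 − 25 = -9.

ΔH = -9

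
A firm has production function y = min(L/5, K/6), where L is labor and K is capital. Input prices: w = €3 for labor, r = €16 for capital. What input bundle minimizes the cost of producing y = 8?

With a fixed-proportions technology, the cost-minimizing bundle uses no slack in either input: L/5 = K/6 = y.
So L = 5·8 = 40 and K = 6·8 = 48.

L* = 40, K* = 48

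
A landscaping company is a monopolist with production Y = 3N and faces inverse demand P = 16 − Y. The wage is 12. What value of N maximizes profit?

Marginal revenue from the inverse demand is MR = 16 − 2Y.
The marginal product is MP_N = 3.
A monopolist hires until marginal revenue product equals the wage: MR·MP_N = w.
(16 − 6N)·3 = 12, so N = 2.

N* = 2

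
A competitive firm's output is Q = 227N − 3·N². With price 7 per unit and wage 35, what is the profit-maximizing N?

The marginal product of N is MP_N = 227 − 6N.
A price-taking firm hires until the value of the marginal product equals the wage: P·MP_N = w, so 7·(227 − 6N) = 35.
Then 227 − 6N = 5, giving N = 37.

N* = 37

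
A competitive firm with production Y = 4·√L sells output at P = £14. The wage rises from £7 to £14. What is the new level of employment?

L* = 4

From P·MP_L = w with MP_L = 2·L^(-1/2), the labor demand is L(w) = (28/w)^(2).
At w = 7: L = 16. At w = 14: L = 4.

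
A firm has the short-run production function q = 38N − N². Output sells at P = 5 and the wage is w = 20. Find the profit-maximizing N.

The marginal product of N is MP_N = 38 − 2N.
A price-taking firm hires until the value of the marginal product equals the wage: P·MP_N = w, so 5·(38 − 2N) = 20.
Then 38 − 2N = 4, giving N = 17.

N* = 17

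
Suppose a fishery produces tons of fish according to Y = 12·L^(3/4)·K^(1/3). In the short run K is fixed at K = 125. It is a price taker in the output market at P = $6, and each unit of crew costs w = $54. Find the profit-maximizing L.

L* = 625

With K = 125, MP_L = (3/4)·12·L^(-1/4)·125^(1/3) = 45·L^(-1/4).
Profit maximization for a price taker requires P·MP_L = w: 6·45·L^(-1/4) = 54.
So L^(-1/4) = 0.2, which gives L = 625.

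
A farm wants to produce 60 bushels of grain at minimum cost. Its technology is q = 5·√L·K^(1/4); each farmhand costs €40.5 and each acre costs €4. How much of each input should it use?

Cost minimization requires the marginal rate of technical substitution to equal the input-price ratio: MP_L/MP_K = w/r.
Here MP_L/MP_K = (1/2)·(K/L)/(1/4) = 2·(K/L). Setting this equal to 40.5/4 = 10.125 gives K = 5.0625L.
Substituting into q = 60: 5·L^(1/2)·(5.0625L)^(1/4) = 60.
Solving, L = 16 and K = 81.

L* = 16, K* = 81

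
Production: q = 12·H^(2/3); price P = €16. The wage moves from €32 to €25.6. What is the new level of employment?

From P·MP_H = w with MP_H = 8·H^(-1/3), the labor demand is H(w) = (128/w)^(3).
At w = 32: H = 64. At w = 25.6: H = 125.

H* = 125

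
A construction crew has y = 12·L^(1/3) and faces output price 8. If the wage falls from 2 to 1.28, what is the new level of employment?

L* = 125

From P·MP_L = w with MP_L = 4·L^(-2/3), the labor demand is L(w) = (32/w)^(3/2).
At w = 2: L = 64. At w = 1.28: L = 125.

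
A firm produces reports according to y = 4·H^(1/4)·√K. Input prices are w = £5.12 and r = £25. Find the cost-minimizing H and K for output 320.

H* = 625, K* = 256

Cost minimization requires the marginal rate of technical substitution to equal the input-price ratio: MP_H/MP_K = w/r.
Here MP_H/MP_K = (1/4)·(K/H)/(1/2) = 0.5·(K/H). Setting this equal to 5.12/25 = 0.2048 gives K = 0.4096H.
Substituting into y = 320: 4·H^(1/4)·(0.4096H)^(1/2) = 320.
Solving, H = 625 and K = 256.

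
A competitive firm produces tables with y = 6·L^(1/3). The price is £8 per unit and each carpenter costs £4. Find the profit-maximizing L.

MP_L = (1/3)·6·L^(-2/3) = 2·L^(-2/3).
Profit maximization for a price taker requires P·MP_L = w: 8·2·L^(-2/3) = 4.
So L^(-2/3) = 0.25, which gives L = 8.

L* = 8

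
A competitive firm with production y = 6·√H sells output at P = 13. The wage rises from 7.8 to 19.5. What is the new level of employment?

H* = 4

From P·MP_H = w with MP_H = 3·H^(-1/2), the labor demand is H(w) = (39/w)^(2).
At w = 7.8: H = 25. At w = 19.5: H = 4.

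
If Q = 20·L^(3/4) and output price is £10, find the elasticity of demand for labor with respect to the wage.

MP_L = (3/4)·20·L^(-1/4), so P·MP_L = w gives 150·L^(-1/4) = w.
Solving, L(w) = (150/w)^(4). This is a constant-elasticity form: L ∝ w^(−4), so ε = −4.

ε = -4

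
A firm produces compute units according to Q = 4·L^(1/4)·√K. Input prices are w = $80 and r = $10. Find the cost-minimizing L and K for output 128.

L* = 16, K* = 256

Cost minimization requires the marginal rate of technical substitution to equal the input-price ratio: MP_L/MP_K = w/r.
Here MP_L/MP_K = (1/4)·(K/L)/(1/2) = 0.5·(K/L). Setting this equal to 80/10 = 8 gives K = 16L.
Substituting into Q = 128: 4·L^(1/4)·(16L)^(1/2) = 128.
Solving, L = 16 and K = 256.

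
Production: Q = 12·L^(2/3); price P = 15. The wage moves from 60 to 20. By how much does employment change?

From P·MP_L = w with MP_L = 8·L^(-1/3), the labor demand is L(w) = (120/w)^(3).
At w = 60: L = 8. At w = 20: L = 216.
ΔL = 216 − 8 = 208.

ΔL = 208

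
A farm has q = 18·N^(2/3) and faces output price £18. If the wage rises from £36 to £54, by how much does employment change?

ΔN = -152

From P·MP_N = w with MP_N = 12·N^(-1/3), the labor demand is N(w) = (216/w)^(3).
At w = 36: N = 216. At w = 54: N = 64.
ΔN = 64 − 216 = -152.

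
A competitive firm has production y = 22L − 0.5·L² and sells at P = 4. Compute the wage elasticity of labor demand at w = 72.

From P·MP_L = w with MP_L = 22 − L, labor demand is L(w) = 22 − w/4.
dL/dw = −1/(4) = -0.25.
At w = 72, L = 4, so ε = (dL/dw)·(w/L) = (-0.25)·(72/4) = -4.5.

ε = -4.5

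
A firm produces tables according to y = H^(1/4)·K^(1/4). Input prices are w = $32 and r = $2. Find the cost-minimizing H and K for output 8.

Cost minimization requires the marginal rate of technical substitution to equal the input-price ratio: MP_H/MP_K = w/r.
Here MP_H/MP_K = (1/4)·(K/H)/(1/4) = (K/H). Setting this equal to 32/2 = 16 gives K = 16H.
Substituting into y = 8: H^(1/4)·(16H)^(1/4) = 8.
Solving, H = 16 and K = 256.

H* = 16, K* = 256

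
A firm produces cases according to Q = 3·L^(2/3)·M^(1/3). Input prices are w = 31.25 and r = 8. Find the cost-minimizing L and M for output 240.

Cost minimization requires the marginal rate of technical substitution to equal the input-price ratio: MP_L/MP_M = w/r.
Here MP_L/MP_M = (2/3)·(M/L)/(1/3) = 2·(M/L). Setting this equal to 31.25/8 = 3.90625 gives M = 1.953125L.
Substituting into Q = 240: 3·L^(2/3)·(1.953125L)^(1/3) = 240.
Solving, L = 64 and M = 125.

L* = 64, M* = 125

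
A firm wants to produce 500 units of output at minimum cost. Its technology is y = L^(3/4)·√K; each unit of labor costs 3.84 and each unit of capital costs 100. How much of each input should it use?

L* = 625, K* = 16

Cost minimization requires the marginal rate of technical substitution to equal the input-price ratio: MP_L/MP_K = w/r.
Here MP_L/MP_K = (3/4)·(K/L)/(1/2) = 1.5·(K/L). Setting this equal to 3.84/100 = 0.0384 gives K = 0.0256L.
Substituting into y = 500: L^(3/4)·(0.0256L)^(1/2) = 500.
Solving, L = 625 and K = 16.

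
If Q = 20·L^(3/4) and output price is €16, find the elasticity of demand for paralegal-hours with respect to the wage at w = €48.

ε = -4

MP_L = (3/4)·20·L^(-1/4), so P·MP_L = w gives 240·L^(-1/4) = w.
Solving, L(w) = (240/w)^(4). This is a constant-elasticity form: L ∝ w^(−4), so ε = −4.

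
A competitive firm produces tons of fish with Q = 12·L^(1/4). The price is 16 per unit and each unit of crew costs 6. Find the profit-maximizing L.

L* = 16

MP_L = (1/4)·12·L^(-3/4) = 3·L^(-3/4).
Profit maximization for a price taker requires P·MP_L = w: 16·3·L^(-3/4) = 6.
So L^(-3/4) = 0.125, which gives L = 16.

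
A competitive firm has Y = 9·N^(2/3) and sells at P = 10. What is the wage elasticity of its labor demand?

ε = -3

MP_N = (2/3)·9·N^(-1/3), so P·MP_N = w gives 60·N^(-1/3) = w.
Solving, N(w) = (60/w)^(3). This is a constant-elasticity form: N ∝ w^(−3), so ε = −3.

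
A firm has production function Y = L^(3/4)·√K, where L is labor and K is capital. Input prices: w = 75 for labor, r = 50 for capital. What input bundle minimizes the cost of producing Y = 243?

L* = 81, K* = 81

Cost minimization requires the marginal rate of technical substitution to equal the input-price ratio: MP_L/MP_K = w/r.
Here MP_L/MP_K = (3/4)·(K/L)/(1/2) = 1.5·(K/L). Setting this equal to 75/50 = 1.5 gives K = L.
Substituting into Y = 243: L^(3/4)·(L)^(1/2) = 243.
Solving, L = 81 and K = 81.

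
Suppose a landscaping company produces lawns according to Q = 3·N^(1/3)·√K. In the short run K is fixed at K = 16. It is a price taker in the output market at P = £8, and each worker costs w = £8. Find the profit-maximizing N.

N* = 8

With K = 16, MP_N = (1/3)·3·N^(-2/3)·16^(1/2) = 4·N^(-2/3).
Profit maximization for a price taker requires P·MP_N = w: 8·4·N^(-2/3) = 8.
So N^(-2/3) = 0.25, which gives N = 8.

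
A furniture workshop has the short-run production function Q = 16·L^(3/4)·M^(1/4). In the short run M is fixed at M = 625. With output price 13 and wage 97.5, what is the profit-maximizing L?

L* = 4096

With M = 625, MP_L = (3/4)·16·L^(-1/4)·625^(1/4) = 60·L^(-1/4).
Profit maximization for a price taker requires P·MP_L = w: 13·60·L^(-1/4) = 97.5.
So L^(-1/4) = 0.125, which gives L = 4096.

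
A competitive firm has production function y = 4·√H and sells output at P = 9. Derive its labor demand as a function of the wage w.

H(w) = 324/w²

MP_H = (1/2)·4·H^(-1/2) = 2·H^(-1/2).
Setting P·MP_H = w: 18·H^(-1/2) = w.
Solving for H: H^(-1/2) = w/18, so H = (18/w)^(2).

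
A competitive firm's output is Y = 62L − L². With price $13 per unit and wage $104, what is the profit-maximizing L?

L* = 27

The marginal product of L is MP_L = 62 − 2L.
A price-taking firm hires until the value of the marginal product equals the wage: P·MP_L = w, so 13·(62 − 2L) = 104.
Then 62 − 2L = 8, giving L = 27.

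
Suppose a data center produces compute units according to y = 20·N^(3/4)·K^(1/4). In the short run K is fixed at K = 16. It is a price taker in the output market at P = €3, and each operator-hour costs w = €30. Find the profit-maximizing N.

N* = 81

With K = 16, MP_N = (3/4)·20·N^(-1/4)·16^(1/4) = 30·N^(-1/4).
Profit maximization for a price taker requires P·MP_N = w: 3·30·N^(-1/4) = 30.
So N^(-1/4) = 1/3, which gives N = 81.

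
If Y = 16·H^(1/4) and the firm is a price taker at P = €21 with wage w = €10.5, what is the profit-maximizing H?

MP_H = (1/4)·16·H^(-3/4) = 4·H^(-3/4).
Profit maximization for a price taker requires P·MP_H = w: 21·4·H^(-3/4) = 10.5.
So H^(-3/4) = 0.125, which gives H = 16.

H* = 16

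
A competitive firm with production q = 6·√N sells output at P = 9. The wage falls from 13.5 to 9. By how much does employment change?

From P·MP_N = w with MP_N = 3·N^(-1/2), the labor demand is N(w) = (27/w)^(2).
At w = 13.5: N = 4. At w = 9: N = 9.
ΔN = 9 − 4 = 5.

ΔN = 5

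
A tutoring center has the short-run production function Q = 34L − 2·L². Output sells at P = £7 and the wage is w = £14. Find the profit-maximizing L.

The marginal product of L is MP_L = 34 − 4L.
A price-taking firm hires until the value of the marginal product equals the wage: P·MP_L = w, so 7·(34 − 4L) = 14.
Then 34 − 4L = 2, giving L = 8.

L* = 8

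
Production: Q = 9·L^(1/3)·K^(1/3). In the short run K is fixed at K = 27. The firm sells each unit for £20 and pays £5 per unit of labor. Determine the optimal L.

With K = 27, MP_L = (1/3)·9·L^(-2/3)·27^(1/3) = 9·L^(-2/3).
Profit maximization for a price taker requires P·MP_L = w: 20·9·L^(-2/3) = 5.
So L^(-2/3) = 1/36, which gives L = 216.

L* = 216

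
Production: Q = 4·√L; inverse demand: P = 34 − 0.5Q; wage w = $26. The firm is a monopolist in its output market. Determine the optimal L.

L* = 4

Marginal revenue from the inverse demand is MR = 34 − Q.
The marginal product is MP_L = 2·L^(-1/2).
A monopolist hires until marginal revenue product equals the wage: MR·MP_L = w.
At L, Q = 4·√L. Substituting and solving: (34 − 4·√L)·2·L^(-1/2) = 26 gives L = 4.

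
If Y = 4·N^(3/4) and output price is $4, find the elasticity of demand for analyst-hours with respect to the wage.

MP_N = (3/4)·4·N^(-1/4), so P·MP_N = w gives 12·N^(-1/4) = w.
Solving, N(w) = (12/w)^(4). This is a constant-elasticity form: N ∝ w^(−4), so ε = −4.

ε = -4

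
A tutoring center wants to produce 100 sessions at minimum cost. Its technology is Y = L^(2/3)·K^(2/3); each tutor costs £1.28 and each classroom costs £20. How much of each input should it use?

Cost minimization requires the marginal rate of technical substitution to equal the input-price ratio: MP_L/MP_K = w/r.
Here MP_L/MP_K = (2/3)·(K/L)/(2/3) = (K/L). Setting this equal to 1.28/20 = 0.064 gives K = 0.064L.
Substituting into Y = 100: L^(2/3)·(0.064L)^(2/3) = 100.
Solving, L = 125 and K = 8.

L* = 125, K* = 8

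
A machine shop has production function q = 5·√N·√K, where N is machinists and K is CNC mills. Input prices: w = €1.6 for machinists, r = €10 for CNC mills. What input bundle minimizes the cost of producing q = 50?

N* = 25, K* = 4

Cost minimization requires the marginal rate of technical substitution to equal the input-price ratio: MP_N/MP_K = w/r.
Here MP_N/MP_K = (1/2)·(K/N)/(1/2) = (K/N). Setting this equal to 1.6/10 = 0.16 gives K = 0.16N.
Substituting into q = 50: 5·N^(1/2)·(0.16N)^(1/2) = 50.
Solving, N = 25 and K = 4.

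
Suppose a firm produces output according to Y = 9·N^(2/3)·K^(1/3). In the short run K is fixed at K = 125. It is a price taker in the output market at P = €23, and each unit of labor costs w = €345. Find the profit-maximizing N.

N* = 8

With K = 125, MP_N = (2/3)·9·N^(-1/3)·125^(1/3) = 30·N^(-1/3).
Profit maximization for a price taker requires P·MP_N = w: 23·30·N^(-1/3) = 345.
So N^(-1/3) = 0.5, which gives N = 8.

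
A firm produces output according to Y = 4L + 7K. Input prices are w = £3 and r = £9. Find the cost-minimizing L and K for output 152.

L* = 38, K* = 0

The inputs are perfect substitutes, so the firm uses whichever has the lower cost per unit of output.
Cost per unit of output via L is w/4 = 0.75; via K it is r/7 = 9/7. L is cheaper.
Producing Y = 152 with L alone: L = 38, K = 0.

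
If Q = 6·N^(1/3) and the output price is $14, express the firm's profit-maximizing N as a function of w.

N(w) = (28/w)^(3/2)

MP_N = (1/3)·6·N^(-2/3) = 2·N^(-2/3).
Setting P·MP_N = w: 28·N^(-2/3) = w.
Solving for N: N^(-2/3) = w/28, so N = (28/w)^(3/2).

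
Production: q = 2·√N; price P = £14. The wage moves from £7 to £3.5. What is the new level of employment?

From P·MP_N = w with MP_N = N^(-1/2), the labor demand is N(w) = (14/w)^(2).
At w = 7: N = 4. At w = 3.5: N = 16.

N* = 16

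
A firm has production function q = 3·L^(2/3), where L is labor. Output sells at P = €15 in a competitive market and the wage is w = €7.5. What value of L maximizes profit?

MP_L = (2/3)·3·L^(-1/3) = 2·L^(-1/3).
Profit maximization for a price taker requires P·MP_L = w: 15·2·L^(-1/3) = 7.5.
So L^(-1/3) = 0.25, which gives L = 64.

L* = 64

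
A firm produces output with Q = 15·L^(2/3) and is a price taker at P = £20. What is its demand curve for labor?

L(w) = 8000000/w³

MP_L = (2/3)·15·L^(-1/3) = 10·L^(-1/3).
Setting P·MP_L = w: 200·L^(-1/3) = w.
Solving for L: L^(-1/3) = w/200, so L = (200/w)^(3).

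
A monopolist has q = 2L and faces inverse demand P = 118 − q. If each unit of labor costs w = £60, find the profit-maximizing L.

Marginal revenue from the inverse demand is MR = 118 − 2q.
The marginal product is MP_L = 2.
A monopolist hires until marginal revenue product equals the wage: MR·MP_L = w.
(118 − 4L)·2 = 60, so L = 22.

L* = 22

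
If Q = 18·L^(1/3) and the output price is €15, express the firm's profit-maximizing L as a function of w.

L(w) = (90/w)^(3/2)

MP_L = (1/3)·18·L^(-2/3) = 6·L^(-2/3).
Setting P·MP_L = w: 90·L^(-2/3) = w.
Solving for L: L^(-2/3) = w/90, so L = (90/w)^(3/2).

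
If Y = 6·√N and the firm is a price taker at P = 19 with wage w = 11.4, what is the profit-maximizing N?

N* = 25

MP_N = (1/2)·6·N^(-1/2) = 3·N^(-1/2).
Profit maximization for a price taker requires P·MP_N = w: 19·3·N^(-1/2) = 11.4.
So N^(-1/2) = 0.2, which gives N = 25.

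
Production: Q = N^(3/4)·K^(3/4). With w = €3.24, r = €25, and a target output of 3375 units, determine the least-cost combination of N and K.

N* = 625, K* = 81

Cost minimization requires the marginal rate of technical substitution to equal the input-price ratio: MP_N/MP_K = w/r.
Here MP_N/MP_K = (3/4)·(K/N)/(3/4) = (K/N). Setting this equal to 3.24/25 = 0.1296 gives K = 0.1296N.
Substituting into Q = 3375: N^(3/4)·(0.1296N)^(3/4) = 3375.
Solving, N = 625 and K = 81.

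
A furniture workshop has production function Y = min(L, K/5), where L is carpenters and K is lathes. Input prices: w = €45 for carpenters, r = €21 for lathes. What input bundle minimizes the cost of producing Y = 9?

With a fixed-proportions technology, the cost-minimizing bundle uses no slack in either input: L = K/5 = Y.
So L = 9 and K = 5·9 = 45.

L* = 9, K* = 45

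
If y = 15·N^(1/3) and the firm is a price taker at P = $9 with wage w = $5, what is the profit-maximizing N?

N* = 27

MP_N = (1/3)·15·N^(-2/3) = 5·N^(-2/3).
Profit maximization for a price taker requires P·MP_N = w: 9·5·N^(-2/3) = 5.
So N^(-2/3) = 1/9, which gives N = 27.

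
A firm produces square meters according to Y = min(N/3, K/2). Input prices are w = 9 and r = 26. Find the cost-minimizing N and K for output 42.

N* = 126, K* = 84

With a fixed-proportions technology, the cost-minimizing bundle uses no slack in either input: N/3 = K/2 = Y.
So N = 3·42 = 126 and K = 2·42 = 84.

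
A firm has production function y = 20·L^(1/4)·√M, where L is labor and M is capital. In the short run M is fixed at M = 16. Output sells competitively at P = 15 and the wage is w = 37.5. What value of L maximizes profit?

L* = 16

With M = 16, MP_L = (1/4)·20·L^(-3/4)·16^(1/2) = 20·L^(-3/4).
Profit maximization for a price taker requires P·MP_L = w: 15·20·L^(-3/4) = 37.5.
So L^(-3/4) = 0.125, which gives L = 16.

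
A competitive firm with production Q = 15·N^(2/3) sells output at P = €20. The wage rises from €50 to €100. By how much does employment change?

ΔN = -56

From P·MP_N = w with MP_N = 10·N^(-1/3), the labor demand is N(w) = (200/w)^(3).
At w = 50: N = 64. At w = 100: N = 8.
ΔN = 8 − 64 = -56.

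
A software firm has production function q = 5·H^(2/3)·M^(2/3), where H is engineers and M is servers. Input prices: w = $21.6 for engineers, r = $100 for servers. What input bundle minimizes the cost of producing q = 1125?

H* = 125, M* = 27

Cost minimization requires the marginal rate of technical substitution to equal the input-price ratio: MP_H/MP_M = w/r.
Here MP_H/MP_M = (2/3)·(M/H)/(2/3) = (M/H). Setting this equal to 21.6/100 = 0.216 gives M = 0.216H.
Substituting into q = 1125: 5·H^(2/3)·(0.216H)^(2/3) = 1125.
Solving, H = 125 and M = 27.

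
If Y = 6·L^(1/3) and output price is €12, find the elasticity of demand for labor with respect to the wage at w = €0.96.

MP_L = (1/3)·6·L^(-2/3), so P·MP_L = w gives 24·L^(-2/3) = w.
Solving, L(w) = (24/w)^(3/2). This is a constant-elasticity form: L ∝ w^(−3/2), so ε = −3/2.

ε = -1.5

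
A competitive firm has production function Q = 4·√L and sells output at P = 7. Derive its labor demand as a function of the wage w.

MP_L = (1/2)·4·L^(-1/2) = 2·L^(-1/2).
Setting P·MP_L = w: 14·L^(-1/2) = w.
Solving for L: L^(-1/2) = w/14, so L = (14/w)^(2).

L(w) = 196/w²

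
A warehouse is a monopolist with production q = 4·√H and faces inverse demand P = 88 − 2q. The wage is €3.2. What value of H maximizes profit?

Marginal revenue from the inverse demand is MR = 88 − 4q.
The marginal product is MP_H = 2·H^(-1/2).
A monopolist hires until marginal revenue product equals the wage: MR·MP_H = w.
At H, q = 4·√H. Substituting and solving: (88 − 16·√H)·2·H^(-1/2) = 3.2 gives H = 25.

H* = 25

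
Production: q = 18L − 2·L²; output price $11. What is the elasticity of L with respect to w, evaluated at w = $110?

From P·MP_L = w with MP_L = 18 − 4L, labor demand is L(w) = (18 − w/11)/4.
dL/dw = −1/(44) = -1/44.
At w = 110, L = 2, so ε = (dL/dw)·(w/L) = (-1/44)·(110/2) = -1.25.

ε = -1.25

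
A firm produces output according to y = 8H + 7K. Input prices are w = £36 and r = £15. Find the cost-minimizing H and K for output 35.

The inputs are perfect substitutes, so the firm uses whichever has the lower cost per unit of output.
Cost per unit of output via H is w/8 = 4.5; via K it is r/7 = 15/7. K is cheaper.
Producing y = 35 with K alone: H = 0, K = 5.

H* = 0, K* = 5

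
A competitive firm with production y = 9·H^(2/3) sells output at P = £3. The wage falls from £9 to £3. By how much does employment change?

ΔH = 208

From P·MP_H = w with MP_H = 6·H^(-1/3), the labor demand is H(w) = (18/w)^(3).
At w = 9: H = 8. At w = 3: H = 216.
ΔH = 216 − 8 = 208.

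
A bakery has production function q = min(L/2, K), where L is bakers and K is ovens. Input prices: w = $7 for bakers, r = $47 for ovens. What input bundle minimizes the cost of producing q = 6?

With a fixed-proportions technology, the cost-minimizing bundle uses no slack in either input: L/2 = K = q.
So L = 2·6 = 12 and K = 6.

L* = 12, K* = 6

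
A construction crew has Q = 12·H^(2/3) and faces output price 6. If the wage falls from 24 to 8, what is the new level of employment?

From P·MP_H = w with MP_H = 8·H^(-1/3), the labor demand is H(w) = (48/w)^(3).
At w = 24: H = 8. At w = 8: H = 216.

H* = 216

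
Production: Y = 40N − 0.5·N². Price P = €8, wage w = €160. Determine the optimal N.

N* = 20

The marginal product of N is MP_N = 40 − N.
A price-taking firm hires until the value of the marginal product equals the wage: P·MP_N = w, so 8·(40 − N) = 160.
Then 40 − N = 20, giving N = 20.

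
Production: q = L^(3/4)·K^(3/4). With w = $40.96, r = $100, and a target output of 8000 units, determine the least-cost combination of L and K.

Cost minimization requires the marginal rate of technical substitution to equal the input-price ratio: MP_L/MP_K = w/r.
Here MP_L/MP_K = (3/4)·(K/L)/(3/4) = (K/L). Setting this equal to 40.96/100 = 0.4096 gives K = 0.4096L.
Substituting into q = 8000: L^(3/4)·(0.4096L)^(3/4) = 8000.
Solving, L = 625 and K = 256.

L* = 625, K* = 256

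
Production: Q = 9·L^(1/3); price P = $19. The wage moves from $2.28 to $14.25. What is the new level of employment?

From P·MP_L = w with MP_L = 3·L^(-2/3), the labor demand is L(w) = (57/w)^(3/2).
At w = 2.28: L = 125. At w = 14.25: L = 8.

L* = 8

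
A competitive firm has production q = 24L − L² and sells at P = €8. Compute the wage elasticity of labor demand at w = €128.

From P·MP_L = w with MP_L = 24 − 2L, labor demand is L(w) = (24 − w/8)/2.
dL/dw = −1/(16) = -0.0625.
At w = 128, L = 4, so ε = (dL/dw)·(w/L) = (-0.0625)·(128/4) = -2.

ε = -2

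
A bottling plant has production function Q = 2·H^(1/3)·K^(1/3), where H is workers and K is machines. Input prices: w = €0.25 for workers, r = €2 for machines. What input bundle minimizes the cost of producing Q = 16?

H* = 64, K* = 8

Cost minimization requires the marginal rate of technical substitution to equal the input-price ratio: MP_H/MP_K = w/r.
Here MP_H/MP_K = (1/3)·(K/H)/(1/3) = (K/H). Setting this equal to 0.25/2 = 0.125 gives K = 0.125H.
Substituting into Q = 16: 2·H^(1/3)·(0.125H)^(1/3) = 16.
Solving, H = 64 and K = 8.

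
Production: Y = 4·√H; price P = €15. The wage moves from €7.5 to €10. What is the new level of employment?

From P·MP_H = w with MP_H = 2·H^(-1/2), the labor demand is H(w) = (30/w)^(2).
At w = 7.5: H = 16. At w = 10: H = 9.

H* = 9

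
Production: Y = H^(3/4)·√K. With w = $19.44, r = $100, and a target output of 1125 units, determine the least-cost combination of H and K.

H* = 625, K* = 81

Cost minimization requires the marginal rate of technical substitution to equal the input-price ratio: MP_H/MP_K = w/r.
Here MP_H/MP_K = (3/4)·(K/H)/(1/2) = 1.5·(K/H). Setting this equal to 19.44/100 = 0.1944 gives K = 0.1296H.
Substituting into Y = 1125: H^(3/4)·(0.1296H)^(1/2) = 1125.
Solving, H = 625 and K = 81.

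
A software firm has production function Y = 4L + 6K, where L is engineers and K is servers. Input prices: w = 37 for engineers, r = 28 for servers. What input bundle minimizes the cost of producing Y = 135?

L* = 0, K* = 22.5

The inputs are perfect substitutes, so the firm uses whichever has the lower cost per unit of output.
Cost per unit of output via L is w/4 = 9.25; via K it is r/6 = 14/3. K is cheaper.
Producing Y = 135 with K alone: L = 0, K = 22.5.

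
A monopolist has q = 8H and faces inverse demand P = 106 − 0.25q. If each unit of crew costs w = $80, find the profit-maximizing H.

H* = 24

Marginal revenue from the inverse demand is MR = 106 − 0.5q.
The marginal product is MP_H = 8.
A monopolist hires until marginal revenue product equals the wage: MR·MP_H = w.
(106 − 4H)·8 = 80, so H = 24.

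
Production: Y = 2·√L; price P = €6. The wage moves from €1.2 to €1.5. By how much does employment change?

ΔL = -9

From P·MP_L = w with MP_L = L^(-1/2), the labor demand is L(w) = (6/w)^(2).
At w = 1.2: L = 25. At w = 1.5: L = 16.
ΔL = 16 − 25 = -9.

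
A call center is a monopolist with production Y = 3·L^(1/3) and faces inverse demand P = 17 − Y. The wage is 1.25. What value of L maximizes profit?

L* = 8

Marginal revenue from the inverse demand is MR = 17 − 2Y.
The marginal product is MP_L = L^(-2/3).
A monopolist hires until marginal revenue product equals the wage: MR·MP_L = w.
At L, Y = 3·L^(1/3). Substituting and solving: (17 − 6·L^(1/3))·L^(-2/3) = 1.25 gives L = 8.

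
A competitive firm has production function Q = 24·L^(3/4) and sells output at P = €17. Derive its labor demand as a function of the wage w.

MP_L = (3/4)·24·L^(-1/4) = 18·L^(-1/4).
Setting P·MP_L = w: 306·L^(-1/4) = w.
Solving for L: L^(-1/4) = w/306, so L = (306/w)^(4).

L(w) = (306/w)^(4)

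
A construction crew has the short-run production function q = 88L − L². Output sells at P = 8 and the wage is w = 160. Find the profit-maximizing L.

L* = 34

The marginal product of L is MP_L = 88 − 2L.
A price-taking firm hires until the value of the marginal product equals the wage: P·MP_L = w, so 8·(88 − 2L) = 160.
Then 88 − 2L = 20, giving L = 34.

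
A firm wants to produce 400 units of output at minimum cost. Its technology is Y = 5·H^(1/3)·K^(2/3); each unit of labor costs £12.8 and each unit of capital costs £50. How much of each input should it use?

Cost minimization requires the marginal rate of technical substitution to equal the input-price ratio: MP_H/MP_K = w/r.
Here MP_H/MP_K = (1/3)·(K/H)/(2/3) = 0.5·(K/H). Setting this equal to 12.8/50 = 0.256 gives K = 0.512H.
Substituting into Y = 400: 5·H^(1/3)·(0.512H)^(2/3) = 400.
Solving, H = 125 and K = 64.

H* = 125, K* = 64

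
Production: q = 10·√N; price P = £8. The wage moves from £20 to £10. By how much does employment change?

From P·MP_N = w with MP_N = 5·N^(-1/2), the labor demand is N(w) = (40/w)^(2).
At w = 20: N = 4. At w = 10: N = 16.
ΔN = 16 − 4 = 12.

ΔN = 12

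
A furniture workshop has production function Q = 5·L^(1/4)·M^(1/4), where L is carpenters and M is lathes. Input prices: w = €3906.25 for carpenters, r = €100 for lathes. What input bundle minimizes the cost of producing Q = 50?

L* = 16, M* = 625

Cost minimization requires the marginal rate of technical substitution to equal the input-price ratio: MP_L/MP_M = w/r.
Here MP_L/MP_M = (1/4)·(M/L)/(1/4) = (M/L). Setting this equal to 3906.25/100 = 39.0625 gives M = 39.0625L.
Substituting into Q = 50: 5·L^(1/4)·(39.0625L)^(1/4) = 50.
Solving, L = 16 and M = 625.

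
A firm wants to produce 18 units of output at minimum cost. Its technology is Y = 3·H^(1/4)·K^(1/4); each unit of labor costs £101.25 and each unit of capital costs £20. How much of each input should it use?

H* = 16, K* = 81

Cost minimization requires the marginal rate of technical substitution to equal the input-price ratio: MP_H/MP_K = w/r.
Here MP_H/MP_K = (1/4)·(K/H)/(1/4) = (K/H). Setting this equal to 101.25/20 = 5.0625 gives K = 5.0625H.
Substituting into Y = 18: 3·H^(1/4)·(5.0625H)^(1/4) = 18.
Solving, H = 16 and K = 81.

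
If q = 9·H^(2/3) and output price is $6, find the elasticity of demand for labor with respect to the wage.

ε = -3

MP_H = (2/3)·9·H^(-1/3), so P·MP_H = w gives 36·H^(-1/3) = w.
Solving, H(w) = (36/w)^(3). This is a constant-elasticity form: H ∝ w^(−3), so ε = −3.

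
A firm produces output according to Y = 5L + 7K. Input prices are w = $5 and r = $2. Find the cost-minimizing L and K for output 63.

L* = 0, K* = 9

The inputs are perfect substitutes, so the firm uses whichever has the lower cost per unit of output.
Cost per unit of output via L is w/5 = 1; via K it is r/7 = 2/7. K is cheaper.
Producing Y = 63 with K alone: L = 0, K = 9.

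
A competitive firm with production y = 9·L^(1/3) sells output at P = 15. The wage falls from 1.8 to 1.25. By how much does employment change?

ΔL = 91

From P·MP_L = w with MP_L = 3·L^(-2/3), the labor demand is L(w) = (45/w)^(3/2).
At w = 1.8: L = 125. At w = 1.25: L = 216.
ΔL = 216 − 125 = 91.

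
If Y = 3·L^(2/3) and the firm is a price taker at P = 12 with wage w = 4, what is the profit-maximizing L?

MP_L = (2/3)·3·L^(-1/3) = 2·L^(-1/3).
Profit maximization for a price taker requires P·MP_L = w: 12·2·L^(-1/3) = 4.
So L^(-1/3) = 1/6, which gives L = 216.

L* = 216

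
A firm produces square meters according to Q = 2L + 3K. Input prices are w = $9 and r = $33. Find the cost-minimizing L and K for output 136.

The inputs are perfect substitutes, so the firm uses whichever has the lower cost per unit of output.
Cost per unit of output via L is w/2 = 4.5; via K it is r/3 = 11. L is cheaper.
Producing Q = 136 with L alone: L = 68, K = 0.

L* = 68, K* = 0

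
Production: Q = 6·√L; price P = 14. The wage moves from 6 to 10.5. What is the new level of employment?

From P·MP_L = w with MP_L = 3·L^(-1/2), the labor demand is L(w) = (42/w)^(2).
At w = 6: L = 49. At w = 10.5: L = 16.

L* = 16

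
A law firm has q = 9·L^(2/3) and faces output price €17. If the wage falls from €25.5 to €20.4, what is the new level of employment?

From P·MP_L = w with MP_L = 6·L^(-1/3), the labor demand is L(w) = (102/w)^(3).
At w = 25.5: L = 64. At w = 20.4: L = 125.

L* = 125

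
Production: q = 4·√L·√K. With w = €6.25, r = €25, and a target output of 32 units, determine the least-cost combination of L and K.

L* = 16, K* = 4

Cost minimization requires the marginal rate of technical substitution to equal the input-price ratio: MP_L/MP_K = w/r.
Here MP_L/MP_K = (1/2)·(K/L)/(1/2) = (K/L). Setting this equal to 6.25/25 = 0.25 gives K = 0.25L.
Substituting into q = 32: 4·L^(1/2)·(0.25L)^(1/2) = 32.
Solving, L = 16 and K = 4.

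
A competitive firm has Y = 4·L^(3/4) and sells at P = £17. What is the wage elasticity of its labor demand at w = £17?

MP_L = (3/4)·4·L^(-1/4), so P·MP_L = w gives 51·L^(-1/4) = w.
Solving, L(w) = (51/w)^(4). This is a constant-elasticity form: L ∝ w^(−4), so ε = −4.

ε = -4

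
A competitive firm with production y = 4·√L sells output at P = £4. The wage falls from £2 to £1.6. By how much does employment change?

ΔL = 9

From P·MP_L = w with MP_L = 2·L^(-1/2), the labor demand is L(w) = (8/w)^(2).
At w = 2: L = 16. At w = 1.6: L = 25.
ΔL = 25 − 16 = 9.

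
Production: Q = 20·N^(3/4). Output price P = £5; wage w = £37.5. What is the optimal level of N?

N* = 16

MP_N = (3/4)·20·N^(-1/4) = 15·N^(-1/4).
Profit maximization for a price taker requires P·MP_N = w: 5·15·N^(-1/4) = 37.5.
So N^(-1/4) = 0.5, which gives N = 16.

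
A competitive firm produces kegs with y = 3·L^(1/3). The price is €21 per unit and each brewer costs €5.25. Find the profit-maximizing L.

L* = 8

MP_L = (1/3)·3·L^(-2/3) = L^(-2/3).
Profit maximization for a price taker requires P·MP_L = w: 21·L^(-2/3) = 5.25.
So L^(-2/3) = 0.25, which gives L = 8.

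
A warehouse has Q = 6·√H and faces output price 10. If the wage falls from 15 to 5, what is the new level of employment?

From P·MP_H = w with MP_H = 3·H^(-1/2), the labor demand is H(w) = (30/w)^(2).
At w = 15: H = 4. At w = 5: H = 36.

H* = 36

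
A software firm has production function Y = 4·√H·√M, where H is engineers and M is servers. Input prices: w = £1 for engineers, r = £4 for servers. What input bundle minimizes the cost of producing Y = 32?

H* = 16, M* = 4

Cost minimization requires the marginal rate of technical substitution to equal the input-price ratio: MP_H/MP_M = w/r.
Here MP_H/MP_M = (1/2)·(M/H)/(1/2) = (M/H). Setting this equal to 1/4 = 0.25 gives M = 0.25H.
Substituting into Y = 32: 4·H^(1/2)·(0.25H)^(1/2) = 32.
Solving, H = 16 and M = 4.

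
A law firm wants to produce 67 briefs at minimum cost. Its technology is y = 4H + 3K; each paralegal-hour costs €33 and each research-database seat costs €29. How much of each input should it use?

The inputs are perfect substitutes, so the firm uses whichever has the lower cost per unit of output.
Cost per unit of output via H is w/4 = 8.25; via K it is r/3 = 29/3. H is cheaper.
Producing y = 67 with H alone: H = 16.75, K = 0.

H* = 16.75, K* = 0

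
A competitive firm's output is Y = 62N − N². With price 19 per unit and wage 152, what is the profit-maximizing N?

N* = 27

The marginal product of N is MP_N = 62 − 2N.
A price-taking firm hires until the value of the marginal product equals the wage: P·MP_N = w, so 19·(62 − 2N) = 152.
Then 62 − 2N = 8, giving N = 27.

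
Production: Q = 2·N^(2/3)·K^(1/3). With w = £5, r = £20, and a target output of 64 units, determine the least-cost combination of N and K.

N* = 64, K* = 8

Cost minimization requires the marginal rate of technical substitution to equal the input-price ratio: MP_N/MP_K = w/r.
Here MP_N/MP_K = (2/3)·(K/N)/(1/3) = 2·(K/N). Setting this equal to 5/20 = 0.25 gives K = 0.125N.
Substituting into Q = 64: 2·N^(2/3)·(0.125N)^(1/3) = 64.
Solving, N = 64 and K = 8.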